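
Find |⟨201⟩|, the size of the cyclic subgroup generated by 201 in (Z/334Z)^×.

166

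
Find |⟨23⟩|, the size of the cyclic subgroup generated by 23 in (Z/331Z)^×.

66

Since 23 ∈ (Z/331Z)^×, its order divides φ(331) = 331 − 1 = 330 = 2 · 3 · 5 · 11.
Divisors of 330: 1, 2, 3, 5, 6, 10, 11, 15, 22, 30, 33, 55, 66, 110, 165, 330.
Compute 23^d (mod 331) for the divisors d until we hit 1:
23^1 ≡ 23
23^2 ≡ 198
23^3 ≡ 251
23^5 ≡ 48
23^6 ≡ 111
23^10 ≡ 318
23^11 ≡ 32
23^15 ≡ 38
23^22 ≡ 31
23^30 ≡ 120
23^33 ≡ 330
23^55 ≡ 300
23^66 ≡ 1
Hence ord(23) = 66.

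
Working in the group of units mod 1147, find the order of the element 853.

By Lagrange's theorem, ord_1147(853) divides φ(1147) = φ(31·37) = (31−1)·(37−1) = 30·36 = 1080 = 2^3 · 3^3 · 5.
Divisors of 1080: 1, 2, 3, 4, 5, 6, 8, 9, 10, 12, 15, 18, 20, 24, 27, 30, 36, 40, 45, 54, 60, 72, 90, 108, 120, 135, 180, 216, 270, 360, 540, 1080.
Check 853^d mod 1147 for each divisor in increasing order:
853^1 ≡ 853 (mod 1147)
853^2 ≡ 411 (mod 1147)
853^3 ≡ 748 (mod 1147)
853^4 ≡ 312 (mod 1147)
853^5 ≡ 32 (mod 1147)
853^6 ≡ 915 (mod 1147)
853^8 ≡ 996 (mod 1147)
853^9 ≡ 808 (mod 1147)
853^10 ≡ 1024 (mod 1147)
853^12 ≡ 1062 (mod 1147)
853^15 ≡ 652 (mod 1147)
853^18 ≡ 221 (mod 1147)
853^20 ≡ 218 (mod 1147)
853^24 ≡ 343 (mod 1147)
853^27 ≡ 783 (mod 1147)
853^30 ≡ 714 (mod 1147)
853^36 ≡ 667 (mod 1147)
853^40 ≡ 497 (mod 1147)
853^45 ≡ 993 (mod 1147)
853^54 ≡ 591 (mod 1147)
853^60 ≡ 528 (mod 1147)
853^72 ≡ 1000 (mod 1147)
853^90 ≡ 776 (mod 1147)
853^108 ≡ 593 (mod 1147)
853^120 ≡ 63 (mod 1147)
853^135 ≡ 931 (mod 1147)
853^180 ≡ 1 (mod 1147) ✓
Hence ord(853) = 180.

180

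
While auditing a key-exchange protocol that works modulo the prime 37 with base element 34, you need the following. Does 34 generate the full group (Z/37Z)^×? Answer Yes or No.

No

φ(37) = 37 − 1 = 36 = 2^2 · 3^2.
34 is a primitive root mod 37 iff 34^(φ(37)/q) ≢ 1 for every prime q | φ(37), i.e. q ∈ {2, 3}.
34^18 ≡ 1 (mod 37)  [q = 2: ≡ 1 ✗]
34^12 ≡ 10 (mod 37)  [q = 3: ≢ 1 ✓]
The check at q = 2 fails, so 34 generates a proper subgroup.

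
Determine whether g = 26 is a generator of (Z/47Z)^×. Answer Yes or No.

Yes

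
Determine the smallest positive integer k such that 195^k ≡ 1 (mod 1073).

84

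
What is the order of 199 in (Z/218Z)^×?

36

The order of 199 must divide φ(218) = φ(2)·φ(109) = 1·108 = 108 = 2^2 · 3^3.
Divisors of 108: 1, 2, 3, 4, 6, 9, 12, 18, 27, 36, 54, 108.
Evaluate successive powers at the divisors of 108:
199^1 ≡ 199
199^2 ≡ 143
199^3 ≡ 117
199^4 ≡ 175
199^6 ≡ 173
199^9 ≡ 185
199^12 ≡ 63
199^18 ≡ 217
199^27 ≡ 33
199^36 ≡ 1
So ord_218(199) = 36.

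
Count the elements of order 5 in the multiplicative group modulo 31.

4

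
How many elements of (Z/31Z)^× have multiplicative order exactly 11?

0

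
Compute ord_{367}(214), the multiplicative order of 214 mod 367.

183

ord(214) | φ(367) = 367 − 1 = 366 = 2 · 3 · 61.
Divisors of 366: 1, 2, 3, 6, 61, 122, 183, 366.
Evaluate successive powers at the divisors of 366:
214^1 ≡ 214
214^2 ≡ 288
214^3 ≡ 343
214^6 ≡ 209
214^61 ≡ 83
214^122 ≡ 283
214^183 ≡ 1
So ord_367(214) = 183.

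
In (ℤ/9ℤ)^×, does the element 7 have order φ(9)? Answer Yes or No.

φ(9) = φ(3^2) = 3·(3−1) = 6 = 2 · 3.
It suffices to check that the order of 7 is not a proper divisor of 6: compute 7^(6/q) for q ∈ {2, 3}.
7^3 ≡ 1 (mod 9)  [q = 2: ≡ 1 ✗]
7^2 ≡ 4 (mod 9)  [q = 3: ≢ 1 ✓]
Since 7^3 ≡ 1, the order of 7 divides 3 < 6, so 7 is not a primitive root.

No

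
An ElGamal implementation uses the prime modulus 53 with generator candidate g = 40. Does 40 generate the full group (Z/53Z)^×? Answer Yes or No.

φ(53) = 53 − 1 = 52 = 2^2 · 13.
Test 40^(52/q) mod 53 for each prime factor q of 52:
40^26 ≡ 1 (mod 53)  [q = 2: ≡ 1 ✗]
40^4 ≡ 47 (mod 53)  [q = 13: ≢ 1 ✓]
40^26 ≡ 1 shows ord(40) | 26, strictly less than φ(53); not a primitive root.

No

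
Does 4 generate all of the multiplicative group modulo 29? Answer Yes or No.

φ(29) = 29 − 1 = 28 = 2^2 · 7.
It suffices to check that the order of 4 is not a proper divisor of 28: compute 4^(28/q) for q ∈ {2, 7}.
4^14 ≡ 1 (mod 29)  [q = 2: ≡ 1 ✗]
4^4 ≡ 24 (mod 29)  [q = 7: ≢ 1 ✓]
4^14 ≡ 1 shows ord(4) | 14, strictly less than φ(29); not a primitive root.

No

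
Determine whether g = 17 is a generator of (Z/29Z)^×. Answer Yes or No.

No

φ(29) = 29 − 1 = 28 = 2^2 · 7.
Test 17^(28/q) mod 29 for each prime factor q of 28:
17^14 ≡ 28 (mod 29)  [q = 2: ≢ 1 ✓]
17^4 ≡ 1 (mod 29)  [q = 7: ≡ 1 ✗]
The check at q = 7 fails, so 17 generates a proper subgroup.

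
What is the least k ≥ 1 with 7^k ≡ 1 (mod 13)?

12

Since 7 ∈ (Z/13Z)^×, its order divides φ(13) = 13 − 1 = 12 = 2^2 · 3.
Divisors of 12: 1, 2, 3, 4, 6, 12.
Evaluate successive powers at the divisors of 12:
7^1 ≡ 7 (mod 13)
7^2 ≡ 10 (mod 13)
7^3 ≡ 5 (mod 13)
7^4 ≡ 9 (mod 13)
7^6 ≡ 12 (mod 13)
7^12 ≡ 1 (mod 13) ✓
So ord_13(7) = 12.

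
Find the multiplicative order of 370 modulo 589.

90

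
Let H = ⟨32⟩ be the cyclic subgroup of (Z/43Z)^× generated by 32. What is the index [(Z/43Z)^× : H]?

ord(32) | φ(43) = 43 − 1 = 42 = 2 · 3 · 7.
Divisors of 42: 1, 2, 3, 6, 7, 14, 21, 42.
Compute 32^d (mod 43) for the divisors d until we hit 1:
32^1 ≡ 32
32^2 ≡ 35
32^3 ≡ 2
32^6 ≡ 4
32^7 ≡ 42
32^14 ≡ 1
The order of 32 is 14, so the subgroup it generates has 14 elements.
Index = |(Z/43Z)^×| / |⟨32⟩| = 42 / 14 = 3.

3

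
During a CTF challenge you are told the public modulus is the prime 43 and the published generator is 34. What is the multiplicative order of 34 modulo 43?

42

Since 34 ∈ (Z/43Z)^×, its order divides φ(43) = 43 − 1 = 42 = 2 · 3 · 7.
Divisors of 42: 1, 2, 3, 6, 7, 14, 21, 42.
Test each divisor d:
34^1 ≡ 34 (mod 43)
34^2 ≡ 38 (mod 43)
34^3 ≡ 2 (mod 43)
34^6 ≡ 4 (mod 43)
34^7 ≡ 7 (mod 43)
34^14 ≡ 6 (mod 43)
34^21 ≡ 42 (mod 43)
34^42 ≡ 1 (mod 43) ✓
The smallest such exponent is 42, so the order of 34 is 42.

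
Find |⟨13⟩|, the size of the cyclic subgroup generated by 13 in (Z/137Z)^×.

ord(13) | φ(137) = 137 − 1 = 136 = 2^3 · 17.
Divisors of 136: 1, 2, 4, 8, 17, 34, 68, 136.
Test each divisor d:
13^1 ≡ 13 (mod 137)
13^2 ≡ 32 (mod 137)
13^4 ≡ 65 (mod 137)
13^8 ≡ 115 (mod 137)
13^17 ≡ 127 (mod 137)
13^34 ≡ 100 (mod 137)
13^68 ≡ 136 (mod 137)
13^136 ≡ 1 (mod 137) ✓
Hence ord(13) = 136.

136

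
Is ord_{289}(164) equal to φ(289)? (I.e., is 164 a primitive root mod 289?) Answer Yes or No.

φ(289) = φ(17^2) = 17·(17−1) = 272 = 2^4 · 17.
Test 164^(272/q) mod 289 for each prime factor q of 272:
164^136 ≡ 288 (mod 289)  [q = 2: ≢ 1 ✓]
164^16 ≡ 35 (mod 289)  [q = 17: ≢ 1 ✓]
None equal 1, so ord_289(164) = 272: 164 is a primitive root.

Yes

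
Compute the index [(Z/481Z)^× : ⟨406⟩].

72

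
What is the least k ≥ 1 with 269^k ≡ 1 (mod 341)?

30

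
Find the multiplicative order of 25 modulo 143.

ord(25) | φ(143) = φ(11·13) = (11−1)·(13−1) = 10·12 = 120 = 2^3 · 3 · 5.
Divisors of 120: 1, 2, 3, 4, 5, 6, 8, 10, 12, 15, 20, 24, 30, 40, 60, 120.
Evaluate successive powers at the divisors of 120:
25^1 ≡ 25 (mod 143)
25^2 ≡ 53 (mod 143)
25^3 ≡ 38 (mod 143)
25^4 ≡ 92 (mod 143)
25^5 ≡ 12 (mod 143)
25^6 ≡ 14 (mod 143)
25^8 ≡ 27 (mod 143)
25^10 ≡ 1 (mod 143) ✓
The smallest such exponent is 10, so the order of 25 is 10.

10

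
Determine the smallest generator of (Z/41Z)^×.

φ(41) = 41 − 1 = 40 = 2^3 · 5.
Test candidates g = 2, 3, … against the prime factors q ∈ {2, 5} of φ(41): g is a generator iff g^(40/q) ≢ 1 for every such q.
g = 2: 2^20 ≡ 1 — hits 1, so not a primitive root.
g = 3: 3^20 ≡ 40; 3^8 ≡ 1 — hits 1, so not a primitive root.
g = 4: 4^20 ≡ 1 — hits 1, so not a primitive root.
g = 5: 5^20 ≡ 1 — hits 1, so not a primitive root.
g = 6: 6^20 ≡ 40; 6^8 ≡ 10 — none is 1, so 6 is a primitive root.
So 6 is the smallest generator of (Z/41Z)^×.

6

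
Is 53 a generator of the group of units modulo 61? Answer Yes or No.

φ(61) = 61 − 1 = 60 = 2^2 · 3 · 5.
An element g generates (Z/61Z)^× iff g^(60/q) ≢ 1 (mod 61) for each prime q ∈ {2, 3, 5}.
53^30 ≡ 60 (mod 61)  [q = 2: ≢ 1 ✓]
53^20 ≡ 1 (mod 61)  [q = 3: ≡ 1 ✗]
53^12 ≡ 58 (mod 61)  [q = 5: ≢ 1 ✓]
Since 53^20 ≡ 1, the order of 53 divides 20 < 60, so 53 is not a primitive root.

No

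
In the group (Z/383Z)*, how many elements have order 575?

0

φ(383) = 383 − 1 = 382 = 2 · 191.
Since (Z/383Z)^× is cyclic of order 382, the number of elements of order d is φ(d) when d | 382 and 0 otherwise.
Here 382 is not a multiple of 575, so there are no elements of order 575.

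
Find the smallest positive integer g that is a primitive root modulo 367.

6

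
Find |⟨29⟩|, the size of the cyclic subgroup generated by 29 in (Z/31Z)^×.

10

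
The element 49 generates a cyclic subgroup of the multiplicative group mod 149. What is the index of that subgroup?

Since 49 ∈ (Z/149Z)^×, its order divides φ(149) = 149 − 1 = 148 = 2^2 · 37.
Divisors of 148: 1, 2, 4, 37, 74, 148.
Check 49^d mod 149 for each divisor in increasing order:
49^1 ≡ 49 (mod 149)
49^2 ≡ 17 (mod 149)
49^4 ≡ 140 (mod 149)
49^37 ≡ 1 (mod 149) ✓
Thus |⟨49⟩| = ord(49) = 37.
Index = |(Z/149Z)^×| / |⟨49⟩| = 148 / 37 = 4.

4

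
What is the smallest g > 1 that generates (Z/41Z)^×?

6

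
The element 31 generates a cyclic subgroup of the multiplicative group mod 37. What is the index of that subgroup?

9

Since 31 ∈ (Z/37Z)^×, its order divides φ(37) = 37 − 1 = 36 = 2^2 · 3^2.
Divisors of 36: 1, 2, 3, 4, 6, 9, 12, 18, 36.
Check 31^d mod 37 for each divisor in increasing order:
31^1 ≡ 31
31^2 ≡ 36
31^3 ≡ 6
31^4 ≡ 1
So ord_37(31) = 4, hence |⟨31⟩| = 4.
[(Z/37Z)^× : ⟨31⟩] = 36/4 = 9.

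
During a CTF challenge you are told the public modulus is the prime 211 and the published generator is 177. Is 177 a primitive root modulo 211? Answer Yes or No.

φ(211) = 211 − 1 = 210 = 2 · 3 · 5 · 7.
An element g generates (Z/211Z)^× iff g^(210/q) ≢ 1 (mod 211) for each prime q ∈ {2, 3, 5, 7}.
177^105 ≡ 210 (mod 211)  [q = 2: ≢ 1 ✓]
177^70 ≡ 14 (mod 211)  [q = 3: ≢ 1 ✓]
177^42 ≡ 1 (mod 211)  [q = 5: ≡ 1 ✗]
177^30 ≡ 148 (mod 211)  [q = 7: ≢ 1 ✓]
The check at q = 5 fails, so 177 generates a proper subgroup.

No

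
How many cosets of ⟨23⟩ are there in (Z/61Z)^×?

3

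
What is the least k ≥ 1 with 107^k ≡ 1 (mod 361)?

114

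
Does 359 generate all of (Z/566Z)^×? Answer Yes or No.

No

φ(566) = φ(2)·φ(283) = 1·282 = 282 = 2 · 3 · 47.
An element g generates (Z/566Z)^× iff g^(282/q) ≢ 1 (mod 566) for each prime q ∈ {2, 3, 47}.
359^141 ≡ 565 (mod 566)  [q = 2: ≢ 1 ✓]
359^94 ≡ 1 (mod 566)  [q = 3: ≡ 1 ✗]
359^6 ≡ 151 (mod 566)  [q = 47: ≢ 1 ✓]
359^94 ≡ 1 shows ord(359) | 94, strictly less than φ(566); not a primitive root.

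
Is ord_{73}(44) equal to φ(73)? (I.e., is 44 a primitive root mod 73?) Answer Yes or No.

φ(73) = 73 − 1 = 72 = 2^3 · 3^2.
44 is a primitive root mod 73 iff 44^(φ(73)/q) ≢ 1 for every prime q | φ(73), i.e. q ∈ {2, 3}.
44^36 ≡ 72 (mod 73)  [q = 2: ≢ 1 ✓]
44^24 ≡ 64 (mod 73)  [q = 3: ≢ 1 ✓]
None equal 1, so ord_73(44) = 72: 44 is a primitive root.

Yes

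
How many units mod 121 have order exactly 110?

φ(121) = φ(11^2) = 11·(11−1) = 110 = 2 · 5 · 11.
In a cyclic group of order 110, there are φ(d) elements of order d for each divisor d of 110, and zero for non-divisors.
110 = 2 · 5 · 11 divides 110, and φ(110) = 40.

40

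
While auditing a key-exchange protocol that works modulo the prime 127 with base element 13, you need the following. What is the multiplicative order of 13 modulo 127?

63

The order of 13 must divide φ(127) = 127 − 1 = 126 = 2 · 3^2 · 7.
Divisors of 126: 1, 2, 3, 6, 7, 9, 14, 18, 21, 42, 63, 126.
Evaluate successive powers at the divisors of 126:
13^1 ≡ 13 (mod 127)
13^2 ≡ 42 (mod 127)
13^3 ≡ 38 (mod 127)
13^6 ≡ 47 (mod 127)
13^7 ≡ 103 (mod 127)
13^9 ≡ 8 (mod 127)
13^14 ≡ 68 (mod 127)
13^18 ≡ 64 (mod 127)
13^21 ≡ 19 (mod 127)
13^42 ≡ 107 (mod 127)
13^63 ≡ 1 (mod 127) ✓
Hence ord(13) = 63.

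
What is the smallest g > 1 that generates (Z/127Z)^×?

φ(127) = 127 − 1 = 126 = 2 · 3^2 · 7.
Test candidates g = 2, 3, … against the prime factors q ∈ {2, 3, 7} of φ(127): g is a generator iff g^(126/q) ≢ 1 for every such q.
g = 2: 2^63 ≡ 1 — hits 1, so not a primitive root.
g = 3: 3^63 ≡ 126; 3^42 ≡ 107; 3^18 ≡ 4 — none is 1, so 3 is a primitive root.
Hence the least primitive root of 127 is 3.

3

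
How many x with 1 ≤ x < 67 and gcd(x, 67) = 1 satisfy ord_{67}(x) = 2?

φ(67) = 67 − 1 = 66 = 2 · 3 · 11.
(Z/67Z)^× is cyclic (|G| = 66); a cyclic group of order m has exactly φ(d) elements of each order d | m, and none otherwise.
2 | 66, and φ(2) = 2 − 1 = 1.

1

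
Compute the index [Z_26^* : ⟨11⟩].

1

The order of 11 must divide φ(26) = φ(2)·φ(13) = 1·12 = 12 = 2^2 · 3.
Divisors of 12: 1, 2, 3, 4, 6, 12.
Evaluate successive powers at the divisors of 12:
11^1 ≡ 11 (mod 26)
11^2 ≡ 17 (mod 26)
11^3 ≡ 5 (mod 26)
11^4 ≡ 3 (mod 26)
11^6 ≡ 25 (mod 26)
11^12 ≡ 1 (mod 26) ✓
The order of 11 is 12, so the subgroup it generates has 12 elements.
The index is φ(26) / ord(11) = 12 / 12 = 1.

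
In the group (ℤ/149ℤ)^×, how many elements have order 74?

φ(149) = 149 − 1 = 148 = 2^2 · 37.
(Z/149Z)^× is cyclic (|G| = 148); a cyclic group of order m has exactly φ(d) elements of each order d | m, and none otherwise.
74 = 2 · 37 divides 148, and φ(74) = 36.

36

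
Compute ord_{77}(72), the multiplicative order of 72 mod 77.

30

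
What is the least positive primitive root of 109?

6

φ(109) = 109 − 1 = 108 = 2^2 · 3^3.
g is a primitive root iff g^(108/q) ≢ 1 (mod 109) for each prime q ∈ {2, 3}.
g = 2: 2^54 ≡ 108; 2^36 ≡ 1 — hits 1, so not a primitive root.
g = 3: 3^54 ≡ 1 — hits 1, so not a primitive root.
g = 4: 4^54 ≡ 1 — hits 1, so not a primitive root.
g = 5: 5^54 ≡ 1 — hits 1, so not a primitive root.
g = 6: 6^54 ≡ 108; 6^36 ≡ 63 — none is 1, so 6 is a primitive root.
So 6 is the smallest generator of (Z/109Z)^×.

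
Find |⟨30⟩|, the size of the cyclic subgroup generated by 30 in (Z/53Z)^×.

4

Since 30 ∈ (Z/53Z)^×, its order divides φ(53) = 53 − 1 = 52 = 2^2 · 13.
Divisors of 52: 1, 2, 4, 13, 26, 52.
Compute 30^d (mod 53) for the divisors d until we hit 1:
30^1 ≡ 30 (mod 53)
30^2 ≡ 52 (mod 53)
30^4 ≡ 1 (mod 53) ✓
The smallest such exponent is 4, so the order of 30 is 4.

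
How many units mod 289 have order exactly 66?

0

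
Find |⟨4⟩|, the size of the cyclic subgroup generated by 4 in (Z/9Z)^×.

3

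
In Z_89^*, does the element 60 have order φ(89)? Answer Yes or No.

Yes

φ(89) = 89 − 1 = 88 = 2^3 · 11.
It suffices to check that the order of 60 is not a proper divisor of 88: compute 60^(88/q) for q ∈ {2, 11}.
60^44 ≡ 88 (mod 89)  [q = 2: ≢ 1 ✓]
60^8 ≡ 4 (mod 89)  [q = 11: ≢ 1 ✓]
Every test exponent gives a nontrivial residue, hence 60 generates the full group.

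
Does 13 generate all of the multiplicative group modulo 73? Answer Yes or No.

Yes

φ(73) = 73 − 1 = 72 = 2^3 · 3^2.
It suffices to check that the order of 13 is not a proper divisor of 72: compute 13^(72/q) for q ∈ {2, 3}.
13^36 ≡ 72 (mod 73)  [q = 2: ≢ 1 ✓]
13^24 ≡ 64 (mod 73)  [q = 3: ≢ 1 ✓]
None equal 1, so ord_73(13) = 72: 13 is a primitive root.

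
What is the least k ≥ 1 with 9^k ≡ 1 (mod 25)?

10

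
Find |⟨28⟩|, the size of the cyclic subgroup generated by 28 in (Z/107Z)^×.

The order of 28 must divide φ(107) = 107 − 1 = 106 = 2 · 53.
Divisors of 106: 1, 2, 53, 106.
Test each divisor d:
28^1 ≡ 28 (mod 107)
28^2 ≡ 35 (mod 107)
28^53 ≡ 106 (mod 107)
28^106 ≡ 1 (mod 107) ✓
Hence ord(28) = 106.

106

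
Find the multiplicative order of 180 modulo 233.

232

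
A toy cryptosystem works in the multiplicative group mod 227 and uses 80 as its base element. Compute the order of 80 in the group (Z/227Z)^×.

226

Since 80 ∈ (Z/227Z)^×, its order divides φ(227) = 227 − 1 = 226 = 2 · 113.
Divisors of 226: 1, 2, 113, 226.
Compute 80^d (mod 227) for the divisors d until we hit 1:
80^1 ≡ 80 (mod 227)
80^2 ≡ 44 (mod 227)
80^113 ≡ 226 (mod 227)
80^226 ≡ 1 (mod 227) ✓
The smallest such exponent is 226, so the order of 80 is 226.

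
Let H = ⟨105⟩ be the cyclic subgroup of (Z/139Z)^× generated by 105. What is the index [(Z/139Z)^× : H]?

3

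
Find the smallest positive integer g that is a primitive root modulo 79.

3

φ(79) = 79 − 1 = 78 = 2 · 3 · 13.
g is a primitive root iff g^(78/q) ≢ 1 (mod 79) for each prime q ∈ {2, 3, 13}.
g = 2: 2^39 ≡ 1 — hits 1, so not a primitive root.
g = 3: 3^39 ≡ 78; 3^26 ≡ 23; 3^6 ≡ 18 — none is 1, so 3 is a primitive root.
Hence the least primitive root of 79 is 3.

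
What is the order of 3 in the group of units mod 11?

ord(3) | φ(11) = 11 − 1 = 10 = 2 · 5.
Divisors of 10: 1, 2, 5, 10.
Test each divisor d:
3^1 ≡ 3 (mod 11)
3^2 ≡ 9 (mod 11)
3^5 ≡ 1 (mod 11) ✓
So ord_11(3) = 5.

5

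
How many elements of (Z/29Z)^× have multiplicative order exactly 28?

12

φ(29) = 29 − 1 = 28 = 2^2 · 7.
(Z/29Z)^× is cyclic (|G| = 28); a cyclic group of order m has exactly φ(d) elements of each order d | m, and none otherwise.
28 = 2^2 · 7 divides 28, and φ(28) = 12.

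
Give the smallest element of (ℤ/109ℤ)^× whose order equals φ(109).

6

φ(109) = 109 − 1 = 108 = 2^2 · 3^3.
g is a primitive root iff g^(108/q) ≢ 1 (mod 109) for each prime q ∈ {2, 3}.
g = 2: 2^54 ≡ 108; 2^36 ≡ 1 — hits 1, so not a primitive root.
g = 3: 3^54 ≡ 1 — hits 1, so not a primitive root.
g = 4: 4^54 ≡ 1 — hits 1, so not a primitive root.
g = 5: 5^54 ≡ 1 — hits 1, so not a primitive root.
g = 6: 6^54 ≡ 108; 6^36 ≡ 63 — none is 1, so 6 is a primitive root.
Hence the least primitive root of 109 is 6.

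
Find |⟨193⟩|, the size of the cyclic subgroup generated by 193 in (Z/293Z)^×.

ord(193) | φ(293) = 293 − 1 = 292 = 2^2 · 73.
Divisors of 292: 1, 2, 4, 73, 146, 292.
Compute 193^d (mod 293) for the divisors d until we hit 1:
193^1 ≡ 193 (mod 293)
193^2 ≡ 38 (mod 293)
193^4 ≡ 272 (mod 293)
193^73 ≡ 292 (mod 293)
193^146 ≡ 1 (mod 293) ✓
The smallest such exponent is 146, so the order of 193 is 146.

146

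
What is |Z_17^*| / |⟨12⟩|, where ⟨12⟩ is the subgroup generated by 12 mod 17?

1

ord(12) | φ(17) = 17 − 1 = 16 = 2^4.
Divisors of 16: 1, 2, 4, 8, 16.
Test each divisor d:
12^1 ≡ 12
12^2 ≡ 8
12^4 ≡ 13
12^8 ≡ 16
12^16 ≡ 1
Thus |⟨12⟩| = ord(12) = 16.
Index = |(Z/17Z)^×| / |⟨12⟩| = 16 / 16 = 1.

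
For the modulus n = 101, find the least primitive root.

φ(101) = 101 − 1 = 100 = 2^2 · 5^2.
Test candidates g = 2, 3, … against the prime factors q ∈ {2, 5} of φ(101): g is a generator iff g^(100/q) ≢ 1 for every such q.
g = 2: 2^50 ≡ 100; 2^20 ≡ 95 — none is 1, so 2 is a primitive root.
Hence the least primitive root of 101 is 2.

2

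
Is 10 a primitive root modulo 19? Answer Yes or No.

φ(19) = 19 − 1 = 18 = 2 · 3^2.
Test 10^(18/q) mod 19 for each prime factor q of 18:
10^9 ≡ 18 (mod 19)  [q = 2: ≢ 1 ✓]
10^6 ≡ 11 (mod 19)  [q = 3: ≢ 1 ✓]
Every test exponent gives a nontrivial residue, hence 10 generates the full group.

Yes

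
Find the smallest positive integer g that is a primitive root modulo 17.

φ(17) = 17 − 1 = 16 = 2^4.
g is a primitive root iff g^(16/q) ≢ 1 (mod 17) for each prime q ∈ {2}.
g = 2: 2^8 ≡ 1 — hits 1, so not a primitive root.
g = 3: 3^8 ≡ 16 — none is 1, so 3 is a primitive root.
The smallest primitive root modulo 17 is 3.

3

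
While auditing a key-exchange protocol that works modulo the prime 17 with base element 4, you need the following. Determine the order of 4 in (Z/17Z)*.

4

By Lagrange's theorem, ord_17(4) divides φ(17) = 17 − 1 = 16 = 2^4.
Divisors of 16: 1, 2, 4, 8, 16.
Compute 4^d (mod 17) for the divisors d until we hit 1:
4^1 ≡ 4 (mod 17)
4^2 ≡ 16 (mod 17)
4^4 ≡ 1 (mod 17) ✓
The smallest such exponent is 4, so the order of 4 is 4.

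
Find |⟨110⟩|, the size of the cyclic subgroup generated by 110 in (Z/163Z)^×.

18

The order of 110 must divide φ(163) = 163 − 1 = 162 = 2 · 3^4.
Divisors of 162: 1, 2, 3, 6, 9, 18, 27, 54, 81, 162.
Evaluate successive powers at the divisors of 162:
110^1 ≡ 110 (mod 163)
110^2 ≡ 38 (mod 163)
110^3 ≡ 105 (mod 163)
110^6 ≡ 104 (mod 163)
110^9 ≡ 162 (mod 163)
110^18 ≡ 1 (mod 163) ✓
The smallest such exponent is 18, so the order of 110 is 18.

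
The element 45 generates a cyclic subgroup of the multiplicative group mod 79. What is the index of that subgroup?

The order of 45 must divide φ(79) = 79 − 1 = 78 = 2 · 3 · 13.
Divisors of 78: 1, 2, 3, 6, 13, 26, 39, 78.
Check 45^d mod 79 for each divisor in increasing order:
45^1 ≡ 45 (mod 79)
45^2 ≡ 50 (mod 79)
45^3 ≡ 38 (mod 79)
45^6 ≡ 22 (mod 79)
45^13 ≡ 55 (mod 79)
45^26 ≡ 23 (mod 79)
45^39 ≡ 1 (mod 79) ✓
So ord_79(45) = 39, hence |⟨45⟩| = 39.
The index is φ(79) / ord(45) = 78 / 39 = 2.

2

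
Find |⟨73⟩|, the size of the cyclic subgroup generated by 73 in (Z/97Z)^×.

ord(73) | φ(97) = 97 − 1 = 96 = 2^5 · 3.
Divisors of 96: 1, 2, 3, 4, 6, 8, 12, 16, 24, 32, 48, 96.
Test each divisor d:
73^1 ≡ 73 (mod 97)
73^2 ≡ 91 (mod 97)
73^3 ≡ 47 (mod 97)
73^4 ≡ 36 (mod 97)
73^6 ≡ 75 (mod 97)
73^8 ≡ 35 (mod 97)
73^12 ≡ 96 (mod 97)
73^16 ≡ 61 (mod 97)
73^24 ≡ 1 (mod 97) ✓
So ord_97(73) = 24.

24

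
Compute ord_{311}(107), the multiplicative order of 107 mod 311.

155

ord(107) | φ(311) = 311 − 1 = 310 = 2 · 5 · 31.
Divisors of 310: 1, 2, 5, 10, 31, 62, 155, 310.
Check 107^d mod 311 for each divisor in increasing order:
107^1 ≡ 107 (mod 311)
107^2 ≡ 253 (mod 311)
107^5 ≡ 121 (mod 311)
107^10 ≡ 24 (mod 311)
107^31 ≡ 52 (mod 311)
107^62 ≡ 216 (mod 311)
107^155 ≡ 1 (mod 311) ✓
Hence ord(107) = 155.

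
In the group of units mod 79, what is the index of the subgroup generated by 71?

3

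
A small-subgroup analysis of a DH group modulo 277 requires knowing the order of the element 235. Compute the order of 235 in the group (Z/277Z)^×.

92

By Lagrange's theorem, ord_277(235) divides φ(277) = 277 − 1 = 276 = 2^2 · 3 · 23.
Divisors of 276: 1, 2, 3, 4, 6, 12, 23, 46, 69, 92, 138, 276.
Compute 235^d (mod 277) for the divisors d until we hit 1:
235^1 ≡ 235 (mod 277)
235^2 ≡ 102 (mod 277)
235^3 ≡ 148 (mod 277)
235^4 ≡ 155 (mod 277)
235^6 ≡ 21 (mod 277)
235^12 ≡ 164 (mod 277)
235^23 ≡ 217 (mod 277)
235^46 ≡ 276 (mod 277)
235^69 ≡ 60 (mod 277)
235^92 ≡ 1 (mod 277) ✓
Therefore the multiplicative order of 235 modulo 277 is 92.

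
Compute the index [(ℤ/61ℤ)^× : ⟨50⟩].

Since 50 ∈ (Z/61Z)^×, its order divides φ(61) = 61 − 1 = 60 = 2^2 · 3 · 5.
Divisors of 60: 1, 2, 3, 4, 5, 6, 10, 12, 15, 20, 30, 60.
Compute 50^d (mod 61) for the divisors d until we hit 1:
50^1 ≡ 50 (mod 61)
50^2 ≡ 60 (mod 61)
50^3 ≡ 11 (mod 61)
50^4 ≡ 1 (mod 61) ✓
Thus |⟨50⟩| = ord(50) = 4.
The index is φ(61) / ord(50) = 60 / 4 = 15.

15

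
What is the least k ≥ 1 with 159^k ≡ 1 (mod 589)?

15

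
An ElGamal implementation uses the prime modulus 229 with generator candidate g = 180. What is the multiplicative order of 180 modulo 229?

57

The order of 180 must divide φ(229) = 229 − 1 = 228 = 2^2 · 3 · 19.
Divisors of 228: 1, 2, 3, 4, 6, 12, 19, 38, 57, 76, 114, 228.
Compute 180^d (mod 229) for the divisors d until we hit 1:
180^1 ≡ 180 (mod 229)
180^2 ≡ 111 (mod 229)
180^3 ≡ 57 (mod 229)
180^4 ≡ 184 (mod 229)
180^6 ≡ 43 (mod 229)
180^12 ≡ 17 (mod 229)
180^19 ≡ 134 (mod 229)
180^38 ≡ 94 (mod 229)
180^57 ≡ 1 (mod 229) ✓
So ord_229(180) = 57.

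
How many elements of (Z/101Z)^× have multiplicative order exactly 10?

φ(101) = 101 − 1 = 100 = 2^2 · 5^2.
In a cyclic group of order 100, there are φ(d) elements of order d for each divisor d of 100, and zero for non-divisors.
10 = 2 · 5 divides 100, and φ(10) = 4.

4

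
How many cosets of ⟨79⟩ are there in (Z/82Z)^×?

Since 79 ∈ (Z/82Z)^×, its order divides φ(82) = φ(2)·φ(41) = 1·40 = 40 = 2^3 · 5.
Divisors of 40: 1, 2, 4, 5, 8, 10, 20, 40.
Evaluate successive powers at the divisors of 40:
79^1 ≡ 79 (mod 82)
79^2 ≡ 9 (mod 82)
79^4 ≡ 81 (mod 82)
79^5 ≡ 3 (mod 82)
79^8 ≡ 1 (mod 82) ✓
So ord_82(79) = 8, hence |⟨79⟩| = 8.
[(Z/82Z)^× : ⟨79⟩] = 40/8 = 5.

5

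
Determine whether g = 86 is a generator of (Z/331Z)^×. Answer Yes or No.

Yes

φ(331) = 331 − 1 = 330 = 2 · 3 · 5 · 11.
An element g generates (Z/331Z)^× iff g^(330/q) ≢ 1 (mod 331) for each prime q ∈ {2, 3, 5, 11}.
86^165 ≡ 330 (mod 331)  [q = 2: ≢ 1 ✓]
86^110 ≡ 31 (mod 331)  [q = 3: ≢ 1 ✓]
86^66 ≡ 323 (mod 331)  [q = 5: ≢ 1 ✓]
86^30 ≡ 80 (mod 331)  [q = 11: ≢ 1 ✓]
All checks pass, so 86 has order 330 and is a primitive root modulo 331.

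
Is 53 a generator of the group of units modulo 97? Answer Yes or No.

No

φ(97) = 97 − 1 = 96 = 2^5 · 3.
It suffices to check that the order of 53 is not a proper divisor of 96: compute 53^(96/q) for q ∈ {2, 3}.
53^48 ≡ 1 (mod 97)  [q = 2: ≡ 1 ✗]
53^32 ≡ 35 (mod 97)  [q = 3: ≢ 1 ✓]
Since 53^48 ≡ 1, the order of 53 divides 48 < 96, so 53 is not a primitive root.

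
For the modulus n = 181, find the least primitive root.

2

φ(181) = 181 − 1 = 180 = 2^2 · 3^2 · 5.
g is a primitive root iff g^(180/q) ≢ 1 (mod 181) for each prime q ∈ {2, 3, 5}.
g = 2: 2^90 ≡ 180; 2^60 ≡ 48; 2^36 ≡ 59 — none is 1, so 2 is a primitive root.
So 2 is the smallest generator of (Z/181Z)^×.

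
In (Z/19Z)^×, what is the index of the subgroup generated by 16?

2

Since 16 ∈ (Z/19Z)^×, its order divides φ(19) = 19 − 1 = 18 = 2 · 3^2.
Divisors of 18: 1, 2, 3, 6, 9, 18.
Test each divisor d:
16^1 ≡ 16 (mod 19)
16^2 ≡ 9 (mod 19)
16^3 ≡ 11 (mod 19)
16^6 ≡ 7 (mod 19)
16^9 ≡ 1 (mod 19) ✓
The order of 16 is 9, so the subgroup it generates has 9 elements.
[(Z/19Z)^× : ⟨16⟩] = 18/9 = 2.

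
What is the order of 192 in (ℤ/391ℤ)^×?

176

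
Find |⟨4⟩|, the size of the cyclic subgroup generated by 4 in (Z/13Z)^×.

6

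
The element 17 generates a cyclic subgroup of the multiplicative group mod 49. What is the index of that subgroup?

Since 17 ∈ (Z/49Z)^×, its order divides φ(49) = φ(7^2) = 7·(7−1) = 42 = 2 · 3 · 7.
Divisors of 42: 1, 2, 3, 6, 7, 14, 21, 42.
Compute 17^d (mod 49) for the divisors d until we hit 1:
17^1 ≡ 17 (mod 49)
17^2 ≡ 44 (mod 49)
17^3 ≡ 13 (mod 49)
17^6 ≡ 22 (mod 49)
17^7 ≡ 31 (mod 49)
17^14 ≡ 30 (mod 49)
17^21 ≡ 48 (mod 49)
17^42 ≡ 1 (mod 49) ✓
Thus |⟨17⟩| = ord(17) = 42.
Index = |(Z/49Z)^×| / |⟨17⟩| = 42 / 42 = 1.

1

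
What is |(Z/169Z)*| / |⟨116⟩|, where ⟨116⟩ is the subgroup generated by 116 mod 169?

6

The order of 116 must divide φ(169) = φ(13^2) = 13·(13−1) = 156 = 2^2 · 3 · 13.
Divisors of 156: 1, 2, 3, 4, 6, 12, 13, 26, 39, 52, 78, 156.
Compute 116^d (mod 169) for the divisors d until we hit 1:
116^1 ≡ 116
116^2 ≡ 105
116^3 ≡ 12
116^4 ≡ 40
116^6 ≡ 144
116^12 ≡ 118
116^13 ≡ 168
116^26 ≡ 1
So ord_169(116) = 26, hence |⟨116⟩| = 26.
Index = |(Z/169Z)^×| / |⟨116⟩| = 156 / 26 = 6.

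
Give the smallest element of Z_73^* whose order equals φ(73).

5

φ(73) = 73 − 1 = 72 = 2^3 · 3^2.
Test candidates g = 2, 3, … against the prime factors q ∈ {2, 3} of φ(73): g is a generator iff g^(72/q) ≢ 1 for every such q.
g = 2: 2^36 ≡ 1 — hits 1, so not a primitive root.
g = 3: 3^36 ≡ 1 — hits 1, so not a primitive root.
g = 4: 4^36 ≡ 1 — hits 1, so not a primitive root.
g = 5: 5^36 ≡ 72; 5^24 ≡ 8 — none is 1, so 5 is a primitive root.
The smallest primitive root modulo 73 is 5.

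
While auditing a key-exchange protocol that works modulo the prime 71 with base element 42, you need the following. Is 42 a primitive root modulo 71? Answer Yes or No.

Yes

φ(71) = 71 − 1 = 70 = 2 · 5 · 7.
It suffices to check that the order of 42 is not a proper divisor of 70: compute 42^(70/q) for q ∈ {2, 5, 7}.
42^35 ≡ 70 (mod 71)  [q = 2: ≢ 1 ✓]
42^14 ≡ 57 (mod 71)  [q = 5: ≢ 1 ✓]
42^10 ≡ 48 (mod 71)  [q = 7: ≢ 1 ✓]
All checks pass, so 42 has order 70 and is a primitive root modulo 71.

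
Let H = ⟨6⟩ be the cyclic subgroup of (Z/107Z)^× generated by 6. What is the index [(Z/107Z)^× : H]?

ord(6) | φ(107) = 107 − 1 = 106 = 2 · 53.
Divisors of 106: 1, 2, 53, 106.
Check 6^d mod 107 for each divisor in increasing order:
6^1 ≡ 6 (mod 107)
6^2 ≡ 36 (mod 107)
6^53 ≡ 106 (mod 107)
6^106 ≡ 1 (mod 107) ✓
The order of 6 is 106, so the subgroup it generates has 106 elements.
[(Z/107Z)^× : ⟨6⟩] = 106/106 = 1.

1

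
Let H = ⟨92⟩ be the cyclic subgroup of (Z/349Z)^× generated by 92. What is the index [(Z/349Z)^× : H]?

6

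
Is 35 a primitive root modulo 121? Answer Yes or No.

Yes

φ(121) = φ(11^2) = 11·(11−1) = 110 = 2 · 5 · 11.
It suffices to check that the order of 35 is not a proper divisor of 110: compute 35^(110/q) for q ∈ {2, 5, 11}.
35^55 ≡ 120 (mod 121)  [q = 2: ≢ 1 ✓]
35^22 ≡ 81 (mod 121)  [q = 5: ≢ 1 ✓]
35^10 ≡ 100 (mod 121)  [q = 11: ≢ 1 ✓]
Every test exponent gives a nontrivial residue, hence 35 generates the full group.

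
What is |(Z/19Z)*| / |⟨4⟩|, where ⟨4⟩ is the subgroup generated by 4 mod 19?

2

ord(4) | φ(19) = 19 − 1 = 18 = 2 · 3^2.
Divisors of 18: 1, 2, 3, 6, 9, 18.
Check 4^d mod 19 for each divisor in increasing order:
4^1 ≡ 4
4^2 ≡ 16
4^3 ≡ 7
4^6 ≡ 11
4^9 ≡ 1
Thus |⟨4⟩| = ord(4) = 9.
[(Z/19Z)^× : ⟨4⟩] = 18/9 = 2.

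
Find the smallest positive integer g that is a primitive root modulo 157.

5

φ(157) = 157 − 1 = 156 = 2^2 · 3 · 13.
Test candidates g = 2, 3, … against the prime factors q ∈ {2, 3, 13} of φ(157): g is a generator iff g^(156/q) ≢ 1 for every such q.
g = 2: 2^78 ≡ 156; 2^52 ≡ 1 — hits 1, so not a primitive root.
g = 3: 3^78 ≡ 1 — hits 1, so not a primitive root.
g = 4: 4^78 ≡ 1 — hits 1, so not a primitive root.
g = 5: 5^78 ≡ 156; 5^52 ≡ 12; 5^12 ≡ 130 — none is 1, so 5 is a primitive root.
The smallest primitive root modulo 157 is 5.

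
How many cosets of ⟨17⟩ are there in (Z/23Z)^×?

By Lagrange's theorem, ord_23(17) divides φ(23) = 23 − 1 = 22 = 2 · 11.
Divisors of 22: 1, 2, 11, 22.
Compute 17^d (mod 23) for the divisors d until we hit 1:
17^1 ≡ 17 (mod 23)
17^2 ≡ 13 (mod 23)
17^11 ≡ 22 (mod 23)
17^22 ≡ 1 (mod 23) ✓
The order of 17 is 22, so the subgroup it generates has 22 elements.
Index = |(Z/23Z)^×| / |⟨17⟩| = 22 / 22 = 1.

1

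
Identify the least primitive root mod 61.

φ(61) = 61 − 1 = 60 = 2^2 · 3 · 5.
g is a primitive root iff g^(60/q) ≢ 1 (mod 61) for each prime q ∈ {2, 3, 5}.
g = 2: 2^30 ≡ 60; 2^20 ≡ 47; 2^12 ≡ 9 — none is 1, so 2 is a primitive root.
Hence the least primitive root of 61 is 2.

2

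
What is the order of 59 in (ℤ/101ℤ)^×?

100

ord(59) | φ(101) = 101 − 1 = 100 = 2^2 · 5^2.
Divisors of 100: 1, 2, 4, 5, 10, 20, 25, 50, 100.
Test each divisor d:
59^1 ≡ 59 (mod 101)
59^2 ≡ 47 (mod 101)
59^4 ≡ 88 (mod 101)
59^5 ≡ 41 (mod 101)
59^10 ≡ 65 (mod 101)
59^20 ≡ 84 (mod 101)
59^25 ≡ 10 (mod 101)
59^50 ≡ 100 (mod 101)
59^100 ≡ 1 (mod 101) ✓
So ord_101(59) = 100.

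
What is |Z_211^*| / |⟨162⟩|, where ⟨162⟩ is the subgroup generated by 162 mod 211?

1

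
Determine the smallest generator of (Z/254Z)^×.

φ(254) = φ(2)·φ(127) = 1·126 = 126 = 2 · 3^2 · 7.
Test candidates g = 2, 3, … against the prime factors q ∈ {2, 3, 7} of φ(254): g is a generator iff g^(126/q) ≢ 1 for every such q.
g = 2: gcd(2, 254) = 2 > 1, not a unit — skip.
g = 3: 3^63 ≡ 253; 3^42 ≡ 107; 3^18 ≡ 131 — none is 1, so 3 is a primitive root.
So 3 is the smallest generator of (Z/254Z)^×.

3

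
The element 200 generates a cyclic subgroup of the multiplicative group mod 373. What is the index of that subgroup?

The order of 200 must divide φ(373) = 373 − 1 = 372 = 2^2 · 3 · 31.
Divisors of 372: 1, 2, 3, 4, 6, 12, 31, 62, 93, 124, 186, 372.
Check 200^d mod 373 for each divisor in increasing order:
200^1 ≡ 200
200^2 ≡ 89
200^3 ≡ 269
200^4 ≡ 88
200^6 ≡ 372
200^12 ≡ 1
Thus |⟨200⟩| = ord(200) = 12.
Index = |(Z/373Z)^×| / |⟨200⟩| = 372 / 12 = 31.

31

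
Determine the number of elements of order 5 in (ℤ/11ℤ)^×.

4

φ(11) = 11 − 1 = 10 = 2 · 5.
In a cyclic group of order 10, there are φ(d) elements of order d for each divisor d of 10, and zero for non-divisors.
5 | 10, and φ(5) = 5 − 1 = 4.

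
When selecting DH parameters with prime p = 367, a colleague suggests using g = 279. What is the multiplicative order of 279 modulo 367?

183

Since 279 ∈ (Z/367Z)^×, its order divides φ(367) = 367 − 1 = 366 = 2 · 3 · 61.
Divisors of 366: 1, 2, 3, 6, 61, 122, 183, 366.
Check 279^d mod 367 for each divisor in increasing order:
279^1 ≡ 279
279^2 ≡ 37
279^3 ≡ 47
279^6 ≡ 7
279^61 ≡ 83
279^122 ≡ 283
279^183 ≡ 1
Hence ord(279) = 183.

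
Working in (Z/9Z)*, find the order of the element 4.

3

Since 4 ∈ (Z/9Z)^×, its order divides φ(9) = φ(3^2) = 3·(3−1) = 6 = 2 · 3.
Divisors of 6: 1, 2, 3, 6.
Check 4^d mod 9 for each divisor in increasing order:
4^1 ≡ 4
4^2 ≡ 7
4^3 ≡ 1
Therefore the multiplicative order of 4 modulo 9 is 3.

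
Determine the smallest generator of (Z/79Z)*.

φ(79) = 79 − 1 = 78 = 2 · 3 · 13.
Test candidates g = 2, 3, … against the prime factors q ∈ {2, 3, 13} of φ(79): g is a generator iff g^(78/q) ≢ 1 for every such q.
g = 2: 2^39 ≡ 1 — hits 1, so not a primitive root.
g = 3: 3^39 ≡ 78; 3^26 ≡ 23; 3^6 ≡ 18 — none is 1, so 3 is a primitive root.
Hence the least primitive root of 79 is 3.

3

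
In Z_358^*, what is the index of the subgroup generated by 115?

1

By Lagrange's theorem, ord_358(115) divides φ(358) = φ(2)·φ(179) = 1·178 = 178 = 2 · 89.
Divisors of 178: 1, 2, 89, 178.
Evaluate successive powers at the divisors of 178:
115^1 ≡ 115
115^2 ≡ 337
115^89 ≡ 357
115^178 ≡ 1
The order of 115 is 178, so the subgroup it generates has 178 elements.
Index = |(Z/358Z)^×| / |⟨115⟩| = 178 / 178 = 1.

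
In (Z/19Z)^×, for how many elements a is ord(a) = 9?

6

φ(19) = 19 − 1 = 18 = 2 · 3^2.
(Z/19Z)^× is cyclic (|G| = 18); a cyclic group of order m has exactly φ(d) elements of each order d | m, and none otherwise.
9 = 3^2 divides 18, and φ(9) = 6.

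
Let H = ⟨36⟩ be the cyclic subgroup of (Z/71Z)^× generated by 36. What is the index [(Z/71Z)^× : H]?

2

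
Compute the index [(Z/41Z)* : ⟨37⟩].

ord(37) | φ(41) = 41 − 1 = 40 = 2^3 · 5.
Divisors of 40: 1, 2, 4, 5, 8, 10, 20, 40.
Compute 37^d (mod 41) for the divisors d until we hit 1:
37^1 ≡ 37
37^2 ≡ 16
37^4 ≡ 10
37^5 ≡ 1
So ord_41(37) = 5, hence |⟨37⟩| = 5.
Index = |(Z/41Z)^×| / |⟨37⟩| = 40 / 5 = 8.

8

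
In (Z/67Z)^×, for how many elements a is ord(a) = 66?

20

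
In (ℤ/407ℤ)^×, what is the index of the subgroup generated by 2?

2

Since 2 ∈ (Z/407Z)^×, its order divides φ(407) = φ(11·37) = (11−1)·(37−1) = 10·36 = 360 = 2^3 · 3^2 · 5.
Divisors of 360: 1, 2, 3, 4, 5, 6, 8, 9, 10, 12, 15, 18, 20, 24, 30, 36, 40, 45, 60, 72, 90, 120, 180, 360.
Test each divisor d:
2^1 ≡ 2
2^2 ≡ 4
2^3 ≡ 8
2^4 ≡ 16
2^5 ≡ 32
2^6 ≡ 64
2^8 ≡ 256
2^9 ≡ 105
2^10 ≡ 210
2^12 ≡ 26
2^15 ≡ 208
2^18 ≡ 36
2^20 ≡ 144
2^24 ≡ 269
2^30 ≡ 122
2^36 ≡ 75
2^40 ≡ 386
2^45 ≡ 142
2^60 ≡ 232
2^72 ≡ 334
2^90 ≡ 221
2^120 ≡ 100
2^180 ≡ 1
So ord_407(2) = 180, hence |⟨2⟩| = 180.
The index is φ(407) / ord(2) = 360 / 180 = 2.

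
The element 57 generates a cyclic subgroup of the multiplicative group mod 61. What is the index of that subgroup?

4

Since 57 ∈ (Z/61Z)^×, its order divides φ(61) = 61 − 1 = 60 = 2^2 · 3 · 5.
Divisors of 60: 1, 2, 3, 4, 5, 6, 10, 12, 15, 20, 30, 60.
Check 57^d mod 61 for each divisor in increasing order:
57^1 ≡ 57 (mod 61)
57^2 ≡ 16 (mod 61)
57^3 ≡ 58 (mod 61)
57^4 ≡ 12 (mod 61)
57^5 ≡ 13 (mod 61)
57^6 ≡ 9 (mod 61)
57^10 ≡ 47 (mod 61)
57^12 ≡ 20 (mod 61)
57^15 ≡ 1 (mod 61) ✓
So ord_61(57) = 15, hence |⟨57⟩| = 15.
[(Z/61Z)^× : ⟨57⟩] = 60/15 = 4.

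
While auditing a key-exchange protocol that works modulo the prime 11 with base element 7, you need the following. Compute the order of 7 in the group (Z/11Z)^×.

ord(7) | φ(11) = 11 − 1 = 10 = 2 · 5.
Divisors of 10: 1, 2, 5, 10.
Evaluate successive powers at the divisors of 10:
7^1 ≡ 7
7^2 ≡ 5
7^5 ≡ 10
7^10 ≡ 1
Hence ord(7) = 10.

10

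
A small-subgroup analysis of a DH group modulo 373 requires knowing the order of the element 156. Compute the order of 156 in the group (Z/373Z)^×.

ord(156) | φ(373) = 373 − 1 = 372 = 2^2 · 3 · 31.
Divisors of 372: 1, 2, 3, 4, 6, 12, 31, 62, 93, 124, 186, 372.
Evaluate successive powers at the divisors of 372:
156^1 ≡ 156
156^2 ≡ 91
156^3 ≡ 22
156^4 ≡ 75
156^6 ≡ 111
156^12 ≡ 12
156^31 ≡ 372
156^62 ≡ 1
So ord_373(156) = 62.

62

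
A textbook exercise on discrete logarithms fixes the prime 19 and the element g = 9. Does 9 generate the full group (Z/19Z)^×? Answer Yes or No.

No

φ(19) = 19 − 1 = 18 = 2 · 3^2.
An element g generates (Z/19Z)^× iff g^(18/q) ≢ 1 (mod 19) for each prime q ∈ {2, 3}.
9^9 ≡ 1 (mod 19)  [q = 2: ≡ 1 ✗]
9^6 ≡ 11 (mod 19)  [q = 3: ≢ 1 ✓]
The check at q = 2 fails, so 9 generates a proper subgroup.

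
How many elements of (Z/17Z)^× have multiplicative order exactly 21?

0

φ(17) = 17 − 1 = 16 = 2^4.
Since (Z/17Z)^× is cyclic of order 16, the number of elements of order d is φ(d) when d | 16 and 0 otherwise.
21 does not divide 16, so no element of (Z/17Z)^× has order 21.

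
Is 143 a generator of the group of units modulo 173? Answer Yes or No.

φ(173) = 173 − 1 = 172 = 2^2 · 43.
An element g generates (Z/173Z)^× iff g^(172/q) ≢ 1 (mod 173) for each prime q ∈ {2, 43}.
143^86 ≡ 172 (mod 173)  [q = 2: ≢ 1 ✓]
143^4 ≡ 14 (mod 173)  [q = 43: ≢ 1 ✓]
All checks pass, so 143 has order 172 and is a primitive root modulo 173.

Yes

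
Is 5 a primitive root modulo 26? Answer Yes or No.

No

φ(26) = φ(2)·φ(13) = 1·12 = 12 = 2^2 · 3.
An element g generates (Z/26Z)^× iff g^(12/q) ≢ 1 (mod 26) for each prime q ∈ {2, 3}.
5^6 ≡ 25 (mod 26)  [q = 2: ≢ 1 ✓]
5^4 ≡ 1 (mod 26)  [q = 3: ≡ 1 ✗]
The check at q = 3 fails, so 5 generates a proper subgroup.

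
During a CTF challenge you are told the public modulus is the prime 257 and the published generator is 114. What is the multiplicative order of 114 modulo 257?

ord(114) | φ(257) = 257 − 1 = 256 = 2^8.
Divisors of 256: 1, 2, 4, 8, 16, 32, 64, 128, 256.
Check 114^d mod 257 for each divisor in increasing order:
114^1 ≡ 114 (mod 257)
114^2 ≡ 146 (mod 257)
114^4 ≡ 242 (mod 257)
114^8 ≡ 225 (mod 257)
114^16 ≡ 253 (mod 257)
114^32 ≡ 16 (mod 257)
114^64 ≡ 256 (mod 257)
114^128 ≡ 1 (mod 257) ✓
The smallest such exponent is 128, so the order of 114 is 128.

128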